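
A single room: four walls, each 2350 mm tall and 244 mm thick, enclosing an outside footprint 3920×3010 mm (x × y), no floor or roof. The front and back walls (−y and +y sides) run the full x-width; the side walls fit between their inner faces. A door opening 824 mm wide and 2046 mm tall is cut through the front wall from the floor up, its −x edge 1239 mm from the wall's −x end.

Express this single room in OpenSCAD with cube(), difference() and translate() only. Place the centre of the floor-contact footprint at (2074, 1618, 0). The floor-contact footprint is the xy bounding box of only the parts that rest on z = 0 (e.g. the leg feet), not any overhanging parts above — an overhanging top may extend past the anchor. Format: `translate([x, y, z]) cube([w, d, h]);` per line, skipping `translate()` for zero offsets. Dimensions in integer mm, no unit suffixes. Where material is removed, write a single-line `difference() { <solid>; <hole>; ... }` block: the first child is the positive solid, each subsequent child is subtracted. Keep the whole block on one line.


difference() { translate([114, 113, 0]) cube([3920, 244, 2350]); translate([1353, 113, 0]) cube([824, 244, 2046]); }
translate([114, 2879, 0]) cube([3920, 244, 2350]);
translate([114, 357, 0]) cube([244, 2522, 2350]);
translate([3790, 357, 0]) cube([244, 2522, 2350]);


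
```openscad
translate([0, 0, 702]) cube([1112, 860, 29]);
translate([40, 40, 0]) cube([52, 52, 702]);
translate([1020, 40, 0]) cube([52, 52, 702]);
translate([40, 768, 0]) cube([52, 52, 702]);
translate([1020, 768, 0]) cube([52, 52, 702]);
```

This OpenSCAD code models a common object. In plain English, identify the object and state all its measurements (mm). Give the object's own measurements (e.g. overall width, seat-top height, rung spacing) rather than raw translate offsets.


A rectangular dining table. The top is 1112×860×29 mm with its upper surface at z = 731 mm. It stands on four 52×52 mm square legs, each inset 40 mm from the nearest pair of top edges, running from the floor to the underside of the top.


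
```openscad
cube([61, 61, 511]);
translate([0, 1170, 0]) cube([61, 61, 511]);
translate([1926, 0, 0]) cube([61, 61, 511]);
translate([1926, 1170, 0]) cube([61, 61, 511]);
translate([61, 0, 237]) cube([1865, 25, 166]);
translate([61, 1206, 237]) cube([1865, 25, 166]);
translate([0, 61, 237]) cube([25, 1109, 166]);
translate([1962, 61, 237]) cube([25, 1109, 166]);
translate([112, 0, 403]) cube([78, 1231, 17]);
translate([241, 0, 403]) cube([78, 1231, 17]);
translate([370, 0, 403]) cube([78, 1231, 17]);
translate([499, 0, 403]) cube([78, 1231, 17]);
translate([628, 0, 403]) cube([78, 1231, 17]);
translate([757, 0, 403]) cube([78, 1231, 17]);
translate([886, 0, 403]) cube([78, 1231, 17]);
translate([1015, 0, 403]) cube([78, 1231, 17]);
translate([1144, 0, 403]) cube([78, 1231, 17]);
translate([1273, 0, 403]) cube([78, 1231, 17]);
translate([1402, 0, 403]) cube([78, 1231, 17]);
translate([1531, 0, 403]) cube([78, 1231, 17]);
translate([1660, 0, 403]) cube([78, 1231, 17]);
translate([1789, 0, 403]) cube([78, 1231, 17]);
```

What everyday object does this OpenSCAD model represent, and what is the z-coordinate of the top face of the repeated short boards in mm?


A bed frame. The slat-top height is 420 mm.

Four posts, four rails, and a row of slats — a bed frame. Slats sit on the rails at z = 237 + 166 = 403; with slat thickness 17, the top is 420 mm.


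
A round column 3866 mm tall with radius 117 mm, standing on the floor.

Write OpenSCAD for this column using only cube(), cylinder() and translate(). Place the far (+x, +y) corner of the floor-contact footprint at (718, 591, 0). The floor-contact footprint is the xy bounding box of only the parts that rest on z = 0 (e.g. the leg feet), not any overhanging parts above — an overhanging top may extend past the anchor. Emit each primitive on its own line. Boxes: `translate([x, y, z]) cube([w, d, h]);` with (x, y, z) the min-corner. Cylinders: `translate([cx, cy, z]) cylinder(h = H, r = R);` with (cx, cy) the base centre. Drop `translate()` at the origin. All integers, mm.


translate([601, 474, 0]) cylinder(h = 3866, r = 117);


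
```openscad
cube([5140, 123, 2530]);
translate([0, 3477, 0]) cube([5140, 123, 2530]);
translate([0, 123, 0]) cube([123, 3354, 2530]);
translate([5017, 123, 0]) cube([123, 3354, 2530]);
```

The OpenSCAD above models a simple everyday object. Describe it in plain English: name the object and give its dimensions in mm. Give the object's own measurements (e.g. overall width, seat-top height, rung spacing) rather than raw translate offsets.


The wall frame of a small rectangular building: four walls, each 2530 mm tall and 123 mm thick, enclosing a footprint 5140 mm (x) by 3600 mm (y) outside-to-outside, with no floor or roof. The front and back walls (the −y and +y sides) span the full width; the two side walls fit between them.


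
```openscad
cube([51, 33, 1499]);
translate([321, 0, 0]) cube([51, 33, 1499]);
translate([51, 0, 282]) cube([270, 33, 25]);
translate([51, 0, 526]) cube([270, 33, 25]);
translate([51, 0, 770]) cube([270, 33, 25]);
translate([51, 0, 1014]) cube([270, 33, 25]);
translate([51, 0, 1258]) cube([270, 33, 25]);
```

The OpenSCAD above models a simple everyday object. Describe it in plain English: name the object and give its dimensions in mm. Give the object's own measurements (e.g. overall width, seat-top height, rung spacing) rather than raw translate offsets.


A straight ladder. Two 51×33 mm vertical rails, 1499 mm tall, stand 372 mm apart (outside-to-outside) with their front faces coplanar on the −y side. 5 rungs, each 33 mm deep and 25 mm tall, span between the inner faces of the rails, front faces flush with the rails. The lowest rung's underside is at z = 282 mm and rungs are spaced 244 mm apart (underside to underside).


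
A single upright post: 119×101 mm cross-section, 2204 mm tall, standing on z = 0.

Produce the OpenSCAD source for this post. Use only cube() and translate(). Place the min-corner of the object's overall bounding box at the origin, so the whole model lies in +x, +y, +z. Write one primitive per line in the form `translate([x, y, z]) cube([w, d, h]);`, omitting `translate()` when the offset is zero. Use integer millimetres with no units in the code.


cube([119, 101, 2204]);


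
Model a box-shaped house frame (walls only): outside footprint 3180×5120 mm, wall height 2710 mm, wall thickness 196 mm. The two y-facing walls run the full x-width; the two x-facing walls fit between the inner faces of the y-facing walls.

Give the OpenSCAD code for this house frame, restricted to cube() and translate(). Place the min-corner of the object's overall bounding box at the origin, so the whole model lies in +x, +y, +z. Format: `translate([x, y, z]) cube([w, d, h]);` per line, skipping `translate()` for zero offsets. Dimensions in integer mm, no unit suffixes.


cube([3180, 196, 2710]);
translate([0, 4924, 0]) cube([3180, 196, 2710]);
translate([0, 196, 0]) cube([196, 4728, 2710]);
translate([2984, 196, 0]) cube([196, 4728, 2710]);


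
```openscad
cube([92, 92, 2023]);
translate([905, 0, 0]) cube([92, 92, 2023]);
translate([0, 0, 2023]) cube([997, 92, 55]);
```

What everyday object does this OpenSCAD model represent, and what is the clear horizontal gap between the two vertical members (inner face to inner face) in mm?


A door frame. The clear opening width is 813 mm.

Two 2023 mm tall posts with a header on top — a door frame. The left jamb is 92 mm wide at x = 0; the right jamb starts at x = 905. The clear opening is 905 − 92 = 813 mm.


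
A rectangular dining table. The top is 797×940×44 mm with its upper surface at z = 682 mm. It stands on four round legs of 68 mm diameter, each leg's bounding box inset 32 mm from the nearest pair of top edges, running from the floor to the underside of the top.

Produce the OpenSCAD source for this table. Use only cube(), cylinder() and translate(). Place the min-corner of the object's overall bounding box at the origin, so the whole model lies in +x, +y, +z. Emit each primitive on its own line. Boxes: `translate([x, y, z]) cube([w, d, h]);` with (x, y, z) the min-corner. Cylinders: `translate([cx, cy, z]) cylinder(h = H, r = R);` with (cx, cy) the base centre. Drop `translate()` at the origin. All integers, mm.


// leg_h = 682 - 44 = 638
translate([0, 0, 638]) cube([797, 940, 44]);
translate([66, 66, 0]) cylinder(h = 638, r = 34);
translate([731, 66, 0]) cylinder(h = 638, r = 34);
translate([66, 874, 0]) cylinder(h = 638, r = 34);
translate([731, 874, 0]) cylinder(h = 638, r = 34);


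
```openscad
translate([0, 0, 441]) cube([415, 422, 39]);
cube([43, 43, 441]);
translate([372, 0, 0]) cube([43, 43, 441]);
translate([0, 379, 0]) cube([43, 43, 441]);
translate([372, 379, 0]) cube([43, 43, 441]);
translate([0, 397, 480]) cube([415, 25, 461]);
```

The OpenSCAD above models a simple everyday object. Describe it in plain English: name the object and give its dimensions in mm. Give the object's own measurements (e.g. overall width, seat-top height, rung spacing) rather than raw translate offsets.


A chair. The seat is a 415×422×39 mm slab with its top at z = 480 mm, on four 43×43 mm corner legs (flush with the seat edges, standing on z = 0). A flat backrest 25 mm thick, 461 mm tall, spans the full seat width and rises from the seat top along its +y edge, rear face flush with the rear of the seat.


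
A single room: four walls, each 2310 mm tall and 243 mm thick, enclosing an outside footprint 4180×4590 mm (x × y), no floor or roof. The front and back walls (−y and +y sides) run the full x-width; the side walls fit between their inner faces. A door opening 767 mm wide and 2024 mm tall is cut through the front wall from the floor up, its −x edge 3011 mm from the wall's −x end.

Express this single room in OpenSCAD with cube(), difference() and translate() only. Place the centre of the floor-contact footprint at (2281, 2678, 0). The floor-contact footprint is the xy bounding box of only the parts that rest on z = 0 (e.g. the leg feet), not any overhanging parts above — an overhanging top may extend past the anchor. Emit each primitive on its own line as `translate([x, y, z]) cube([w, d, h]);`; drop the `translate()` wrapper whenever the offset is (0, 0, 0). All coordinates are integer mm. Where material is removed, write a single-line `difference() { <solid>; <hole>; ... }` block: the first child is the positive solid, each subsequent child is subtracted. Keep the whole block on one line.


difference() { translate([191, 383, 0]) cube([4180, 243, 2310]); translate([3202, 383, 0]) cube([767, 243, 2024]); }
translate([191, 4730, 0]) cube([4180, 243, 2310]);
translate([191, 626, 0]) cube([243, 4104, 2310]);
translate([4128, 626, 0]) cube([243, 4104, 2310]);


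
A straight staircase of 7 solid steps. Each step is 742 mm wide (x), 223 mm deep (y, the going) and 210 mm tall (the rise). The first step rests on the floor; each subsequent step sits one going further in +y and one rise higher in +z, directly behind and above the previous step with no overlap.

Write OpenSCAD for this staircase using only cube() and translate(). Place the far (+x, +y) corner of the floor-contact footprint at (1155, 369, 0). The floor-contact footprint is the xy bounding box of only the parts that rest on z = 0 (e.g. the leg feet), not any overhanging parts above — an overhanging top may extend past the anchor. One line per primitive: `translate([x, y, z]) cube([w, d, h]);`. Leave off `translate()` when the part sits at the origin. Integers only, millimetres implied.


translate([413, 146, 0]) cube([742, 223, 210]);
translate([413, 369, 210]) cube([742, 223, 210]);
translate([413, 592, 420]) cube([742, 223, 210]);
translate([413, 815, 630]) cube([742, 223, 210]);
translate([413, 1038, 840]) cube([742, 223, 210]);
translate([413, 1261, 1050]) cube([742, 223, 210]);
translate([413, 1484, 1260]) cube([742, 223, 210]);


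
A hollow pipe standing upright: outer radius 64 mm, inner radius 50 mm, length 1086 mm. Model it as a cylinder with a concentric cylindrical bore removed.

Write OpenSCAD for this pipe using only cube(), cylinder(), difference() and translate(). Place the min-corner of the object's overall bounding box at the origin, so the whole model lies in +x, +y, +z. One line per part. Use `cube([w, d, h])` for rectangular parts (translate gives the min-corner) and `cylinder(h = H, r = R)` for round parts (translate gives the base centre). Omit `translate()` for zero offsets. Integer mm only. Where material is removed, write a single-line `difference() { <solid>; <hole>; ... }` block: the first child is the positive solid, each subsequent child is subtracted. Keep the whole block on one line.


difference() { translate([64, 64, 0]) cylinder(h = 1086, r = 64); translate([64, 64, 0]) cylinder(h = 1086, r = 50); }


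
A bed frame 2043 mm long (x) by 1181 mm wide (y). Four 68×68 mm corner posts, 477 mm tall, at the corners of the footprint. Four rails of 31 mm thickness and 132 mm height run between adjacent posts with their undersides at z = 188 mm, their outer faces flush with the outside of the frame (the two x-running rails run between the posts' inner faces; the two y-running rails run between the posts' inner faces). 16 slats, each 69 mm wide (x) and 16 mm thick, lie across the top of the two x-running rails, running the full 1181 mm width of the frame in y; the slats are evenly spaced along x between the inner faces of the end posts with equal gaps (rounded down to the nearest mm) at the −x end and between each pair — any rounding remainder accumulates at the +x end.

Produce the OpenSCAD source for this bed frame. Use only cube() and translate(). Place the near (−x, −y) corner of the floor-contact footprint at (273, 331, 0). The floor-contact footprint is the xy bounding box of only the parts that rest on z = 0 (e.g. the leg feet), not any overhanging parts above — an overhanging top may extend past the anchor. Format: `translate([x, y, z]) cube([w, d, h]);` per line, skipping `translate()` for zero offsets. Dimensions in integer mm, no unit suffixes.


translate([273, 331, 0]) cube([68, 68, 477]);
translate([273, 1444, 0]) cube([68, 68, 477]);
translate([2248, 331, 0]) cube([68, 68, 477]);
translate([2248, 1444, 0]) cube([68, 68, 477]);
translate([341, 331, 188]) cube([1907, 31, 132]);
translate([341, 1481, 188]) cube([1907, 31, 132]);
translate([273, 399, 188]) cube([31, 1045, 132]);
translate([2285, 399, 188]) cube([31, 1045, 132]);
translate([388, 331, 320]) cube([69, 1181, 16]);
translate([504, 331, 320]) cube([69, 1181, 16]);
translate([620, 331, 320]) cube([69, 1181, 16]);
translate([736, 331, 320]) cube([69, 1181, 16]);
translate([852, 331, 320]) cube([69, 1181, 16]);
translate([968, 331, 320]) cube([69, 1181, 16]);
translate([1084, 331, 320]) cube([69, 1181, 16]);
translate([1200, 331, 320]) cube([69, 1181, 16]);
translate([1316, 331, 320]) cube([69, 1181, 16]);
translate([1432, 331, 320]) cube([69, 1181, 16]);
translate([1548, 331, 320]) cube([69, 1181, 16]);
translate([1664, 331, 320]) cube([69, 1181, 16]);
translate([1780, 331, 320]) cube([69, 1181, 16]);
translate([1896, 331, 320]) cube([69, 1181, 16]);
translate([2012, 331, 320]) cube([69, 1181, 16]);
translate([2128, 331, 320]) cube([69, 1181, 16]);


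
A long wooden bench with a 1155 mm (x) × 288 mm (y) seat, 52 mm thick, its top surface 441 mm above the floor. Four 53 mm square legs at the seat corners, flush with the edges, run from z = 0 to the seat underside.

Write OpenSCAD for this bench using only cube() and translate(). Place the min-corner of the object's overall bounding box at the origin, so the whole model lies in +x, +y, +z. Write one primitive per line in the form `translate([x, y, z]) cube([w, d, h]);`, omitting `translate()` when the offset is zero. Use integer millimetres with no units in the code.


// leg_h = 441 − 52 = 389
translate([0, 0, 389]) cube([1155, 288, 52]);
cube([53, 53, 389]);
translate([0, 235, 0]) cube([53, 53, 389]);
translate([1102, 0, 0]) cube([53, 53, 389]);
translate([1102, 235, 0]) cube([53, 53, 389]);


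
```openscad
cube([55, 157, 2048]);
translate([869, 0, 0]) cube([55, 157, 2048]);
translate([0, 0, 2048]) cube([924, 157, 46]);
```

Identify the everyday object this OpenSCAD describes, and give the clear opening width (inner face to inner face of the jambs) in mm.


A door frame. The clear opening width is 814 mm.

Two 2048 mm tall posts with a header on top — a door frame. The left jamb is 55 mm wide at x = 0; the right jamb starts at x = 869. The clear opening is 869 − 55 = 814 mm.


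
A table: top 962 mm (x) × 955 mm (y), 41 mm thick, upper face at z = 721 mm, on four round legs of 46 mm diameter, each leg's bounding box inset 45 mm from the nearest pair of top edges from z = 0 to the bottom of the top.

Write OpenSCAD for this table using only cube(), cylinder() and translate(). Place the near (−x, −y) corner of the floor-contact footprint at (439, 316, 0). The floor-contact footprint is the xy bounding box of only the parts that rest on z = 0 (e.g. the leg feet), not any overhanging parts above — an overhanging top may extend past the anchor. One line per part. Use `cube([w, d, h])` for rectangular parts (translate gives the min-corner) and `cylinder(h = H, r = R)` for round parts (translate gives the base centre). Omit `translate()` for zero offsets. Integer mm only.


translate([394, 271, 680]) cube([962, 955, 41]);
translate([462, 339, 0]) cylinder(h = 680, r = 23);
translate([1288, 339, 0]) cylinder(h = 680, r = 23);
translate([462, 1158, 0]) cylinder(h = 680, r = 23);
translate([1288, 1158, 0]) cylinder(h = 680, r = 23);


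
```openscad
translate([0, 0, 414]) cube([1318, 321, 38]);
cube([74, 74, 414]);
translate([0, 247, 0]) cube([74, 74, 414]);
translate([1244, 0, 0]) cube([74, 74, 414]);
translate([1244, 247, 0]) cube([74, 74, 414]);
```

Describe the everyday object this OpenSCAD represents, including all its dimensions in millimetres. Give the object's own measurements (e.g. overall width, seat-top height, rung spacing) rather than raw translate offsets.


A long wooden bench with a 1318 mm (x) × 321 mm (y) seat, 38 mm thick, its top surface 452 mm above the floor. Four 74 mm square legs at the seat corners, flush with the edges, run from z = 0 to the seat underside.


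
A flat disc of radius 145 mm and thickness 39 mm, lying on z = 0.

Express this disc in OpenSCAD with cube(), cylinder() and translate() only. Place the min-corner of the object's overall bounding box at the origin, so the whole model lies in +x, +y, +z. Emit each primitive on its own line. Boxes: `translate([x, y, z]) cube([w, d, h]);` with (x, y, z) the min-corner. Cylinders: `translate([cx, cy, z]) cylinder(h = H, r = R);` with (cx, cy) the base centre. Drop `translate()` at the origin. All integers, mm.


translate([145, 145, 0]) cylinder(h = 39, r = 145);


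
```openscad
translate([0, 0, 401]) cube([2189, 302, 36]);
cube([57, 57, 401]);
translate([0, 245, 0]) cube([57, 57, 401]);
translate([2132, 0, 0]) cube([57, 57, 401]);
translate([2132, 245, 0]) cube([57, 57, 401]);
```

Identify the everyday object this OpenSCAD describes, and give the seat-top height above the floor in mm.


A bench. The seat-top height is 437 mm.

A long slab on four corner posts — a bench. The slab sits at z = 401 with thickness 36, so the top is 401 + 36 = 437 mm.


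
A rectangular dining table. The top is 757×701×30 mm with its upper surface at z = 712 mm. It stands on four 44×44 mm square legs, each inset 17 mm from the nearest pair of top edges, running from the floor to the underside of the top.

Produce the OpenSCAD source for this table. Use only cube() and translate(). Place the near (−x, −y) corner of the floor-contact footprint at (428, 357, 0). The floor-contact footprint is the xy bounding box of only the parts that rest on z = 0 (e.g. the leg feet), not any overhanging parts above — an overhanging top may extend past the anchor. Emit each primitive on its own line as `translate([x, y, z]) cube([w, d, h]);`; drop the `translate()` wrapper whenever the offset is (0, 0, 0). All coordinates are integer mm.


translate([411, 340, 682]) cube([757, 701, 30]);
translate([428, 357, 0]) cube([44, 44, 682]);
translate([1107, 357, 0]) cube([44, 44, 682]);
translate([428, 980, 0]) cube([44, 44, 682]);
translate([1107, 980, 0]) cube([44, 44, 682]);


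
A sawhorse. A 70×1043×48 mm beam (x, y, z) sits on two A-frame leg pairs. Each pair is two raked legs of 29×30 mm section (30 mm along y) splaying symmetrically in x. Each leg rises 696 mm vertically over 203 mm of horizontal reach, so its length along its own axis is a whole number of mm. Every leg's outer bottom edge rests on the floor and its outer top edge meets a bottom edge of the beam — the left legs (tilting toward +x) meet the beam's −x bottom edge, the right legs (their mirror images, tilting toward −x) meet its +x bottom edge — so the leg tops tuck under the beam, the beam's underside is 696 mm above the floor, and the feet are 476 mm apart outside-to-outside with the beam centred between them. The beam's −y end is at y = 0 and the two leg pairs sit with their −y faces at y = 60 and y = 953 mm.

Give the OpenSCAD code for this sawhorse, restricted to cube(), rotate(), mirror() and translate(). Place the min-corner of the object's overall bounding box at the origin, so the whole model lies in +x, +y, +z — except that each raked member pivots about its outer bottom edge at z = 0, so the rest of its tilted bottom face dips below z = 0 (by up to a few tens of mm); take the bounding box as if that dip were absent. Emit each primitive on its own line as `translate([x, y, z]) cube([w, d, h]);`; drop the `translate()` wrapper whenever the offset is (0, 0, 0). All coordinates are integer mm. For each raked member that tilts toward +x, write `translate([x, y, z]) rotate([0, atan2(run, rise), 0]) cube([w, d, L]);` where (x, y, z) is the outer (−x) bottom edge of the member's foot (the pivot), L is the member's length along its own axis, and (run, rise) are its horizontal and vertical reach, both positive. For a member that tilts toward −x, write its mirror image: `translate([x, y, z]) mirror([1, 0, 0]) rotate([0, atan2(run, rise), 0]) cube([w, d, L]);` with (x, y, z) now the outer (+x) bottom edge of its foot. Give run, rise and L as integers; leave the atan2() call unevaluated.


translate([203, 0, 696]) cube([70, 1043, 48]);
translate([0, 60, 0]) rotate([0, atan2(203, 696), 0]) cube([29, 30, 725]);
translate([476, 60, 0]) mirror([1, 0, 0]) rotate([0, atan2(203, 696), 0]) cube([29, 30, 725]);
translate([0, 953, 0]) rotate([0, atan2(203, 696), 0]) cube([29, 30, 725]);
translate([476, 953, 0]) mirror([1, 0, 0]) rotate([0, atan2(203, 696), 0]) cube([29, 30, 725]);


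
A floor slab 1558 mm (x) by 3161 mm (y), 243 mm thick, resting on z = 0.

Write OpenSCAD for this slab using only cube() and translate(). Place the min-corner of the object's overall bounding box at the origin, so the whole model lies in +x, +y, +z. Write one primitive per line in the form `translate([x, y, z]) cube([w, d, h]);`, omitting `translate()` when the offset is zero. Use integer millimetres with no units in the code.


cube([1558, 3161, 243]);


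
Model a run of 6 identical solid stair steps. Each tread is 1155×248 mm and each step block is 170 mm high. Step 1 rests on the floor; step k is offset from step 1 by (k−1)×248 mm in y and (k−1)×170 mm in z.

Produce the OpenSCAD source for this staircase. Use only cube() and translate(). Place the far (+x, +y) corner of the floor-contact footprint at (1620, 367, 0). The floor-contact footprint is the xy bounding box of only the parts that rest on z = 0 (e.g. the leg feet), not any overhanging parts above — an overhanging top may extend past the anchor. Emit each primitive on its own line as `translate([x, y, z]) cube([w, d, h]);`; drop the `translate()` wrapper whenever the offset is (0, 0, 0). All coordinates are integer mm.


translate([465, 119, 0]) cube([1155, 248, 170]);
translate([465, 367, 170]) cube([1155, 248, 170]);
translate([465, 615, 340]) cube([1155, 248, 170]);
translate([465, 863, 510]) cube([1155, 248, 170]);
translate([465, 1111, 680]) cube([1155, 248, 170]);
translate([465, 1359, 850]) cube([1155, 248, 170]);


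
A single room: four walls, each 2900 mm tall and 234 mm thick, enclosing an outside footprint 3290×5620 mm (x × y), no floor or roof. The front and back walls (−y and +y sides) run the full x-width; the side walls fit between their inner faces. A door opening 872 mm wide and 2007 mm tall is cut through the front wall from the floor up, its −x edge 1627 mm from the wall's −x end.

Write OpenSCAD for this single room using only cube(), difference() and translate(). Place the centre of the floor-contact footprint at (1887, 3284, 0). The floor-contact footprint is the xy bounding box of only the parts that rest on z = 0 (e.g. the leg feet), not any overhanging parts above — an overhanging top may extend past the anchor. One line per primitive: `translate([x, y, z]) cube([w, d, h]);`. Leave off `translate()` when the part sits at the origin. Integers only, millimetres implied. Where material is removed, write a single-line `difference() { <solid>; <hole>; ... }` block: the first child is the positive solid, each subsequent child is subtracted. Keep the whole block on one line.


difference() { translate([242, 474, 0]) cube([3290, 234, 2900]); translate([1869, 474, 0]) cube([872, 234, 2007]); }
translate([242, 5860, 0]) cube([3290, 234, 2900]);
translate([242, 708, 0]) cube([234, 5152, 2900]);
translate([3298, 708, 0]) cube([234, 5152, 2900]);


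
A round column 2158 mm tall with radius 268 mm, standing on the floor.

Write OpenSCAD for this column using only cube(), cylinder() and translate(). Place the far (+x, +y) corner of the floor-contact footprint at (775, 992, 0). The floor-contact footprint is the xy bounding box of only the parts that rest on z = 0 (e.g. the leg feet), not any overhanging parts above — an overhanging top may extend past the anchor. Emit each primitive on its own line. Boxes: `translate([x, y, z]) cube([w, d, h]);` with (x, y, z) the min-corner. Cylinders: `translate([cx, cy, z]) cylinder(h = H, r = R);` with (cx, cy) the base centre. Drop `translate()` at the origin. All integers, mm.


translate([507, 724, 0]) cylinder(h = 2158, r = 268);


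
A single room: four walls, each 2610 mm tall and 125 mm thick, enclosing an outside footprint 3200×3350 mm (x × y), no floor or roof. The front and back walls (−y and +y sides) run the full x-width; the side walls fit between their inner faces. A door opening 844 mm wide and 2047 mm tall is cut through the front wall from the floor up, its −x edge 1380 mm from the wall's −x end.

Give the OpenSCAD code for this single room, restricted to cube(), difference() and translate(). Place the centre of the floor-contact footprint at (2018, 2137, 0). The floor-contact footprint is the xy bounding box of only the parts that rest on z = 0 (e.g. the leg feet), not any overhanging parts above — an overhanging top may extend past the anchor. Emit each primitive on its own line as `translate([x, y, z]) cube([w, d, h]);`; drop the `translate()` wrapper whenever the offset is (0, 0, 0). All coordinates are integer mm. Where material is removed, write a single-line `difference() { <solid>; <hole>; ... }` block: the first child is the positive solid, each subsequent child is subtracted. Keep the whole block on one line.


difference() { translate([418, 462, 0]) cube([3200, 125, 2610]); translate([1798, 462, 0]) cube([844, 125, 2047]); }
translate([418, 3687, 0]) cube([3200, 125, 2610]);
translate([418, 587, 0]) cube([125, 3100, 2610]);
translate([3493, 587, 0]) cube([125, 3100, 2610]);


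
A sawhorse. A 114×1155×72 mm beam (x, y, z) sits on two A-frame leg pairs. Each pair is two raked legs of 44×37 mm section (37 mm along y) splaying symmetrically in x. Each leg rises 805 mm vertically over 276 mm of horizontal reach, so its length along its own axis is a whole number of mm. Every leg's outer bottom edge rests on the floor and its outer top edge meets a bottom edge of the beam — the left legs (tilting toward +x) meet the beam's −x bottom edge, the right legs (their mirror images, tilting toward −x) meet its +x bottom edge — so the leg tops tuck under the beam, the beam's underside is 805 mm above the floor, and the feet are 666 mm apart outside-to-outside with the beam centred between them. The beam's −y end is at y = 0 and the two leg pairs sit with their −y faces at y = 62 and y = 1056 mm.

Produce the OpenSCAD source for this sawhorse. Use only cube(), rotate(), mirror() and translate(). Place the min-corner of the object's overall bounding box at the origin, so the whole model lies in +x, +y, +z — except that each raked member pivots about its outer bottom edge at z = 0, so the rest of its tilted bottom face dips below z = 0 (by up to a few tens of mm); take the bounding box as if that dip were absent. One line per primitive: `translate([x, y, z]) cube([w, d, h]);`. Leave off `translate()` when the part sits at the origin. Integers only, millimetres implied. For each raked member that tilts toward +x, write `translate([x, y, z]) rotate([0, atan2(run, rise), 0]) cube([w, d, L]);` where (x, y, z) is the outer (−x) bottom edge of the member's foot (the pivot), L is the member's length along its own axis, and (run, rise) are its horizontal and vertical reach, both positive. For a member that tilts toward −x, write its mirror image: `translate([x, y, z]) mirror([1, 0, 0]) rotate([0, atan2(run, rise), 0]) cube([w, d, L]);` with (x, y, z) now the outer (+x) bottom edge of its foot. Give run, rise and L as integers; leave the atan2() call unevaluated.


translate([276, 0, 805]) cube([114, 1155, 72]);
translate([0, 62, 0]) rotate([0, atan2(276, 805), 0]) cube([44, 37, 851]);
translate([666, 62, 0]) mirror([1, 0, 0]) rotate([0, atan2(276, 805), 0]) cube([44, 37, 851]);
translate([0, 1056, 0]) rotate([0, atan2(276, 805), 0]) cube([44, 37, 851]);
translate([666, 1056, 0]) mirror([1, 0, 0]) rotate([0, atan2(276, 805), 0]) cube([44, 37, 851]);


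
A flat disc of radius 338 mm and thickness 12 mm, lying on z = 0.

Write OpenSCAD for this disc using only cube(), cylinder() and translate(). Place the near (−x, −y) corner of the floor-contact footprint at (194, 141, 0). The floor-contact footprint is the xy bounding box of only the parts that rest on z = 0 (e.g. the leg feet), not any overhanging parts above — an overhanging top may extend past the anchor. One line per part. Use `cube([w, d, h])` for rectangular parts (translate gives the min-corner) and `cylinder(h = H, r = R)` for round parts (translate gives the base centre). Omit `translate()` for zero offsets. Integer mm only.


translate([532, 479, 0]) cylinder(h = 12, r = 338);


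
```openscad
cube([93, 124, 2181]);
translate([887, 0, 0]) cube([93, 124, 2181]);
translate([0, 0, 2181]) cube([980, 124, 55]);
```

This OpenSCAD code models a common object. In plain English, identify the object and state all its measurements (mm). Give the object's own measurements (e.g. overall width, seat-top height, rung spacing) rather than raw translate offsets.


A door frame. The clear opening is 794 mm wide and 2181 mm high. Two 93 mm wide jambs, 124 mm deep, stand either side of the opening from the floor to the top of the opening. A 55 mm thick head sits across the top of both jambs, spanning the full outside width of the frame.


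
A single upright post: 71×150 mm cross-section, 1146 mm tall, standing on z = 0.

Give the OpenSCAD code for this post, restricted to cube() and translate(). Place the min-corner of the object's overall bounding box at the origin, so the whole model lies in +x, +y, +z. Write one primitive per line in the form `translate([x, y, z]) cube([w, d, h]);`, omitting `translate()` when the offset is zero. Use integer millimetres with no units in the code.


cube([71, 150, 1146]);


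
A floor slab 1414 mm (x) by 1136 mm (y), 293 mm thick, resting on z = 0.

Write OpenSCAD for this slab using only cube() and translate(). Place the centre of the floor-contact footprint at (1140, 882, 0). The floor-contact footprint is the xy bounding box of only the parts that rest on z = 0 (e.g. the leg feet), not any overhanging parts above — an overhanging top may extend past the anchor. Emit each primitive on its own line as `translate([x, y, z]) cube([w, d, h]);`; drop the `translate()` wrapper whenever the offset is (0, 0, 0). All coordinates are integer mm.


translate([433, 314, 0]) cube([1414, 1136, 293]);


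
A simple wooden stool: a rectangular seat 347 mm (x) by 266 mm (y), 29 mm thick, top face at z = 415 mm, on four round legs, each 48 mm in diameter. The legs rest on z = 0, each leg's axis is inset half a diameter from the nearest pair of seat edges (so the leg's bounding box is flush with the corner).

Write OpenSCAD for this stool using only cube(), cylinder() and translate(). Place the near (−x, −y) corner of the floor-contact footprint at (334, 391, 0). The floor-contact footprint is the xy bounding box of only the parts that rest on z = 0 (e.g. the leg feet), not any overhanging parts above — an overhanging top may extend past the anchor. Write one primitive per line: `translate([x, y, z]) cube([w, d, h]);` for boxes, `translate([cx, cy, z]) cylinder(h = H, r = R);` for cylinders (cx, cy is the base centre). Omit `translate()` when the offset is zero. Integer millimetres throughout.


translate([334, 391, 386]) cube([347, 266, 29]);
translate([358, 415, 0]) cylinder(h = 386, r = 24);
translate([657, 415, 0]) cylinder(h = 386, r = 24);
translate([358, 633, 0]) cylinder(h = 386, r = 24);
translate([657, 633, 0]) cylinder(h = 386, r = 24);


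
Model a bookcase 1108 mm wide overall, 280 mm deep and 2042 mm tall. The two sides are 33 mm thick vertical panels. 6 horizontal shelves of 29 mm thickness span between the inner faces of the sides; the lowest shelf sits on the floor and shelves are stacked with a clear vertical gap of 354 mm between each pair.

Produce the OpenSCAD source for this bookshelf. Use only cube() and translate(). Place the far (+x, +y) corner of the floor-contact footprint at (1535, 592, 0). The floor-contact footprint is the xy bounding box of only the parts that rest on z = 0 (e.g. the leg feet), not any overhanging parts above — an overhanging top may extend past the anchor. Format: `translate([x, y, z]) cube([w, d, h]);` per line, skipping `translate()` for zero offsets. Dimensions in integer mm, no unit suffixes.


translate([427, 312, 0]) cube([33, 280, 2042]);
translate([1502, 312, 0]) cube([33, 280, 2042]);
translate([460, 312, 0]) cube([1042, 280, 29]);
translate([460, 312, 383]) cube([1042, 280, 29]);
translate([460, 312, 766]) cube([1042, 280, 29]);
translate([460, 312, 1149]) cube([1042, 280, 29]);
translate([460, 312, 1532]) cube([1042, 280, 29]);
translate([460, 312, 1915]) cube([1042, 280, 29]);


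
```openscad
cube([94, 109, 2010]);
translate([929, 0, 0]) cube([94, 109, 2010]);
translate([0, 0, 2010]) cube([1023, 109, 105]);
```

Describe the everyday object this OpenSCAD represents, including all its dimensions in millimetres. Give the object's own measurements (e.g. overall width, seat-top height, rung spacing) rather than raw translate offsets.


A door frame. The clear opening is 835 mm wide and 2010 mm high. Two 94 mm wide jambs, 109 mm deep, stand either side of the opening from the floor to the top of the opening. A 105 mm thick head sits across the top of both jambs, spanning the full outside width of the frame.


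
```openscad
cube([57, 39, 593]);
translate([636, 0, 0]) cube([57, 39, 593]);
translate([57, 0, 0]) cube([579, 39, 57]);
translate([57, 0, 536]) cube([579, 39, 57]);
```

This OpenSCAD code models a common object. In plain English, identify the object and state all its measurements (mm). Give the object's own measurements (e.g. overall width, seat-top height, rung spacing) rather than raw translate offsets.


A rectangular picture frame lying in the x–z plane (depth along y). The opening is 579 mm wide (x) by 479 mm tall (z), surrounded by a border 57 mm wide on all four sides. The frame is 39 mm deep and is made of two full-height vertical stiles with two horizontal rails fitted between them.


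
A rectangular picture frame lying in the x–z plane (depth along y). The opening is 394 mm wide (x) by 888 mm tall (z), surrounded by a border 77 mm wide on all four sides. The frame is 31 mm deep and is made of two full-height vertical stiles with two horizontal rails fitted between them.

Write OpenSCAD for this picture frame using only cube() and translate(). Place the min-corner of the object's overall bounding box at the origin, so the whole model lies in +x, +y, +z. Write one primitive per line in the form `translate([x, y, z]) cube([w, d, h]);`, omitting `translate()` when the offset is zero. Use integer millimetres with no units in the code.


cube([77, 31, 1042]);
translate([471, 0, 0]) cube([77, 31, 1042]);
translate([77, 0, 0]) cube([394, 31, 77]);
translate([77, 0, 965]) cube([394, 31, 77]);


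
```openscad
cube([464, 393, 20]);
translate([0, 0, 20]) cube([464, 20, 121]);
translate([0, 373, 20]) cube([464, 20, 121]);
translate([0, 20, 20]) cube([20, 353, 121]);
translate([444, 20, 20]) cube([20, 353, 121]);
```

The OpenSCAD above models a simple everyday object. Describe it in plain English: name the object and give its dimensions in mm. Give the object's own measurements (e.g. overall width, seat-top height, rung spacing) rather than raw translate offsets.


An open-topped rectangular box: outside dimensions 464×393×141 mm, with a uniform wall and base thickness of 20 mm. The base is a full 464×393 slab on the floor; four walls sit on top of the base. The front and back walls (the −y and +y sides) span the full width; the two side walls fit between them.


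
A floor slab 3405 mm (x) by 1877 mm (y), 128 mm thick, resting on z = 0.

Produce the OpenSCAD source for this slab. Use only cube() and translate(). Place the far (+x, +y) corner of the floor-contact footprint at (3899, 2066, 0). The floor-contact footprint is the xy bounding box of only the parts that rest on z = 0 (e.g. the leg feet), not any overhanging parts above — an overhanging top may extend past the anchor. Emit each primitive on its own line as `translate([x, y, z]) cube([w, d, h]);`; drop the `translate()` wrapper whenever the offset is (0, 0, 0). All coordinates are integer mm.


translate([494, 189, 0]) cube([3405, 1877, 128]);


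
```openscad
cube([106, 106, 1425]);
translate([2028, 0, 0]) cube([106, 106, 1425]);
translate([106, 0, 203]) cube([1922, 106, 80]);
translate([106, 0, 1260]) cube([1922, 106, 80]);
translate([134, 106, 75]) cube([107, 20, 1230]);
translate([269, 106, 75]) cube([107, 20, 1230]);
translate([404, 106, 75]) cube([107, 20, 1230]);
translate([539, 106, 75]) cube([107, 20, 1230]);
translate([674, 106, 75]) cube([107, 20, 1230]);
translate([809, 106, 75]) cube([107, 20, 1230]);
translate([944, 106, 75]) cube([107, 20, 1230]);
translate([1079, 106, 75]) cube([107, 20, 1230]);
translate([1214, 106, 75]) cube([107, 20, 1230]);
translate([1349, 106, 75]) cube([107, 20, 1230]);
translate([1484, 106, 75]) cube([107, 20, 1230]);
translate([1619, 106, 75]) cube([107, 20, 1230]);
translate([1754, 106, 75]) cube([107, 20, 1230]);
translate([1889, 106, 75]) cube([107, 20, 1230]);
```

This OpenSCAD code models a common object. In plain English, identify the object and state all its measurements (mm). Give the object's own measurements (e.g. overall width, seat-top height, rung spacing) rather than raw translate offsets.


A fence section. Two 106×106 mm posts, 1425 mm tall, stand on the floor with a clear span of 1922 mm between their inner faces. Two horizontal rails of 106×80 mm section span the gap between the posts with their undersides at z = 203 mm and z = 1260 mm, flush with the posts' −y face. 14 pickets, each 107 mm wide, 20 mm thick and 1230 mm tall, are fixed to the +y face of the rails with their bottoms at z = 75 mm, spaced across the span with a 28 mm gap after the −x post and between neighbouring pickets, with 32 mm left before the +x post.
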